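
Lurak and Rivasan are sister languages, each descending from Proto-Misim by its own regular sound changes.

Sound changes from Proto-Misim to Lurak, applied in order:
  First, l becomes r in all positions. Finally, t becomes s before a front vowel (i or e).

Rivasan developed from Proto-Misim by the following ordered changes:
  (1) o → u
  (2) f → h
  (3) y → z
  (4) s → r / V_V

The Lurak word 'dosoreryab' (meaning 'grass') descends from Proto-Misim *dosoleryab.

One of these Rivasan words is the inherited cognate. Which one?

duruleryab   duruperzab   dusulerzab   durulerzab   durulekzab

Rivasan: *dosoleryab
  dosoleryab → dusuleryab   [vowel merger]
  dusuleryab (rule 2 does not apply)
  dusuleryab → dusulerzab   [unconditioned shift]
  dusulerzab → durulerzab   [rhotacism]
  giving Rivasan durulerzab.
The other candidates each miss or misapply at least one Rivasan change.

durulerzab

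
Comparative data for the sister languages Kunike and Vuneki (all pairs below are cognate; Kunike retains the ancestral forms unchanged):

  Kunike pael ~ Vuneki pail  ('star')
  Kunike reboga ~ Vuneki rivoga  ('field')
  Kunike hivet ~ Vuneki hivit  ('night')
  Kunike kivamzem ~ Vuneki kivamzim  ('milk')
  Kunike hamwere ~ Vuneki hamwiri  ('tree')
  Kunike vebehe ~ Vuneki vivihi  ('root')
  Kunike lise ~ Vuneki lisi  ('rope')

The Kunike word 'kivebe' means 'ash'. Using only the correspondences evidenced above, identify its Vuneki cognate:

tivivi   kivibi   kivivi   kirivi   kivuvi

kivivi

reboga ~ rivoga, vebehe ~ vivihi — Kunike e corresponds to Vuneki i after a consonant, before a labial obstruent.
vebehe ~ vivihi — Kunike b corresponds to Vuneki v between vowels (before a front vowel).
hamwere ~ hamwiri, vebehe ~ vivihi — Kunike e corresponds to Vuneki i word-finally.
Applying these to Kunike 'kivebe':
  kivebe → kivibe   (e→i after a consonant, before a labial obstruent)
  kivibe → kivive   (b→v between vowels (before a front vowel))
  kivive → kivivi   (e→i word-finally)
So the Vuneki cognate is 'kivivi'.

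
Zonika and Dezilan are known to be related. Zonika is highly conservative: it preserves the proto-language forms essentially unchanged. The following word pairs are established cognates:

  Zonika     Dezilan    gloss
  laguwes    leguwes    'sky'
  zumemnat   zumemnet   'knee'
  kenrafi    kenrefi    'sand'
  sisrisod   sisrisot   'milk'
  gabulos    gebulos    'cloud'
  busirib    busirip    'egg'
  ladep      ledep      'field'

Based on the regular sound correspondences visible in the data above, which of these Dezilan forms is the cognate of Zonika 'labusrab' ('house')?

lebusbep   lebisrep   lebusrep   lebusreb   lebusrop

gabulos ~ gebulos — Zonika a corresponds to Dezilan e after a consonant, before a labial obstruent.
busirib ~ busirip — Zonika b corresponds to Dezilan p word-finally.
Applying these to Zonika 'labusrab':
  labusrab → lebusrab   (a→e after a consonant, before a labial obstruent)
  lebusrab → lebusreb   (a→e after a consonant, before a labial obstruent)
  lebusreb → lebusrep   (b→p word-finally)
So the Dezilan cognate is 'lebusrep'.

lebusrep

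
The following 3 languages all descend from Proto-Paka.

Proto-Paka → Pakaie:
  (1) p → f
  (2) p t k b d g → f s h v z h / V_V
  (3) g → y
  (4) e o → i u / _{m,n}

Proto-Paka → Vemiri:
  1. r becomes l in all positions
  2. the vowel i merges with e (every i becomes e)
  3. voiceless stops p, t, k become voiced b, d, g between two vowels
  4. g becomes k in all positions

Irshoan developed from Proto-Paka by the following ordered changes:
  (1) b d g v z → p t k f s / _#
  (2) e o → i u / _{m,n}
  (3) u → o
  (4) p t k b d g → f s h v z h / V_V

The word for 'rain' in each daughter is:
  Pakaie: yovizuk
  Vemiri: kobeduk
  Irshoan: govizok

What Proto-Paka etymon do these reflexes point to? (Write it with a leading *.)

Position 5: Pakaie has z, Vemiri has d, Irshoan has z. Taking the neighbouring segments as reconstructed: Pakaie z could go back to *d or *z; Vemiri d could go back to *t or *d; Irshoan z could go back to *d or *z — the one source consistent with every daughter is *d.
Position 3: Pakaie has v, Vemiri has b, Irshoan has v. Taking the neighbouring segments as reconstructed: Pakaie v could go back to *b or *v; Vemiri b could go back to *p or *b; Irshoan v could go back to *b or *v — the one source consistent with every daughter is *b.
This points to *gobiduk. Verify forward in each daughter:
Pakaie: *gobiduk > govizuk > yovizuk  (by intervocalic lenition, unconditioned shift)
Vemiri: *gobiduk
  gobiduk (rule 1 does not apply)
  gobiduk → gobeduk   [vowel merger]
  gobeduk (rule 3 does not apply)
  gobeduk → kobeduk   [unconditioned shift]
  giving Vemiri kobeduk.
Irshoan: *gobiduk > gobidok > govizok  (by vowel merger, intervocalic lenition)
Only *gobiduk yields all of Pakaie yovizuk, Vemiri kobeduk, Irshoan govizok.

*gobiduk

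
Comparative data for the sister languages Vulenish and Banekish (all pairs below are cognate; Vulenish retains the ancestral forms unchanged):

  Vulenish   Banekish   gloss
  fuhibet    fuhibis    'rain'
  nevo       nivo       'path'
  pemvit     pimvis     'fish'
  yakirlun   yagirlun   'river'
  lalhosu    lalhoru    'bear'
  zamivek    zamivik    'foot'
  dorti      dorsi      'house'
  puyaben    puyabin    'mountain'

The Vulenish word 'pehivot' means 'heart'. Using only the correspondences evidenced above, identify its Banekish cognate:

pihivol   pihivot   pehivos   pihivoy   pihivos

fuhibet ~ fuhibis, zamivek ~ zamivik — Vulenish e corresponds to Banekish i after a consonant, before a consonant other than r, m, n, p, b, f, v.
fuhibet ~ fuhibis, pemvit ~ pimvis — Vulenish t corresponds to Banekish s word-finally.
Applying these to Vulenish 'pehivot':
  pehivot → pihivot   (e→i after a consonant, before a consonant other than r, m, n, p, b, f, v)
  pihivot → pihivos   (t→s word-finally)
So the Banekish cognate is 'pihivos'.

pihivos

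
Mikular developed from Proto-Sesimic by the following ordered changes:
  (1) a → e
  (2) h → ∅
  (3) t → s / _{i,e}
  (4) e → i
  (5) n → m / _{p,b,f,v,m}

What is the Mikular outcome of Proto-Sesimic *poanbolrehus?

poimbolrius

Mikular: start from *poanbolrehus.
  rule 1 (vowel merger): poanbolrehus → poenbolrehus
  rule 2 (h-loss): poenbolrehus → poenbolreus
  rule 3: no change — poenbolreus
  rule 4 (vowel merger): poenbolreus → poinbolrius
  rule 5 (nasal place assimilation): poinbolrius → poimbolrius
  ⇒ Mikular poimbolrius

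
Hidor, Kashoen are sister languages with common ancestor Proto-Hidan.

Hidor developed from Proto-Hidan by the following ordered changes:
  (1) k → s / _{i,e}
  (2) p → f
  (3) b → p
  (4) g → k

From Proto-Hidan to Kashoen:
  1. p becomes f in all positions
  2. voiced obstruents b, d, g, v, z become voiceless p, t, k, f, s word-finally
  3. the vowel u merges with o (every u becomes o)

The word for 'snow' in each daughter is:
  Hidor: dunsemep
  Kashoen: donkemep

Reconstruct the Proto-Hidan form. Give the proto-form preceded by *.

*dunkemeb

Position 2: Hidor has u, Kashoen has o. Hidor preserves u here (none of its changes turn any other segment into u), so the proto-segment is *u.
Position 8: Hidor has p, Kashoen has p. In Hidor, p can only continue *b, so the proto-segment is *b.
Position 4: Hidor has s, Kashoen has k. Taking the neighbouring segments as reconstructed: Hidor s could go back to *k or *s; Kashoen k can only go back to *k — the one source consistent with every daughter is *k.
Verify the candidate proto-form against each daughter:
Hidor: start from *dunkemeb.
  rule 1 (palatalisation): dunkemeb → dunsemeb
  rule 2: no change — dunsemeb
  rule 3 (unconditioned shift): dunsemeb → dunsemep
  rule 4: no change — dunsemep
  ⇒ Hidor dunsemep
Kashoen: start from *dunkemeb.
  rule 1: no change — dunkemeb
  rule 2 (final devoicing): dunkemeb → dunkemep
  rule 3 (vowel merger): dunkemep → donkemep
  ⇒ Kashoen donkemep
*dunkemeb is the unique common source.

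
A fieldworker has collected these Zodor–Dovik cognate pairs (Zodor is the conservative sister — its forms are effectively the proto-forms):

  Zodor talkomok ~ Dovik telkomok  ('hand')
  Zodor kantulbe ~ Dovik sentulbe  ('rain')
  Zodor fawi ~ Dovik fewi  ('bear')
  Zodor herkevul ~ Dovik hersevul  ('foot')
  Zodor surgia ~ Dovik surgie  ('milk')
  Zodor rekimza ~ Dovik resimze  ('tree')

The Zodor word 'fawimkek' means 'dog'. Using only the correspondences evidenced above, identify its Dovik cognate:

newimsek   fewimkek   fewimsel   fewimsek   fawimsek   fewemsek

fewimsek

talkomok ~ telkomok, fawi ~ fewi — Zodor a corresponds to Dovik e after a consonant, before a consonant other than r, m, n, p, b, f, v.
herkevul ~ hersevul — Zodor k corresponds to Dovik s after a consonant, before a front vowel.
Applying these to Zodor 'fawimkek':
  fawimkek → fewimkek   (a→e after a consonant, before a consonant other than r, m, n, p, b, f, v)
  fewimkek → fewimsek   (k→s after a consonant, before a front vowel)
So the Dovik cognate is 'fewimsek'.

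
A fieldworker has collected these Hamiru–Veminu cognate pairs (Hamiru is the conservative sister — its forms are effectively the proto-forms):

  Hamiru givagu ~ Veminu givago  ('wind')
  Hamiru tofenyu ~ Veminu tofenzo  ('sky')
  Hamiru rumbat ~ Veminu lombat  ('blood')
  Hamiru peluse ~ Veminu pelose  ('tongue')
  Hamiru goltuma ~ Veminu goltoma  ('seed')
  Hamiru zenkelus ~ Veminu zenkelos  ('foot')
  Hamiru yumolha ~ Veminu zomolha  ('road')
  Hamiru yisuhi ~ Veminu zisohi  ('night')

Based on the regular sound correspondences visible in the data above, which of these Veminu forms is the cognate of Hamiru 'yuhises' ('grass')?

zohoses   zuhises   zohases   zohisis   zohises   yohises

zohises

yumolha ~ zomolha — Hamiru y corresponds to Veminu z word-initially before a back vowel.
peluse ~ pelose, zenkelus ~ zenkelos — Hamiru u corresponds to Veminu o after a consonant, before a consonant other than r, m, n, p, b, f, v.
Applying these to Hamiru 'yuhises':
  yuhises → zuhises   (y→z word-initially before a back vowel)
  zuhises → zohises   (u→o after a consonant, before a consonant other than r, m, n, p, b, f, v)
So the Veminu cognate is 'zohises'.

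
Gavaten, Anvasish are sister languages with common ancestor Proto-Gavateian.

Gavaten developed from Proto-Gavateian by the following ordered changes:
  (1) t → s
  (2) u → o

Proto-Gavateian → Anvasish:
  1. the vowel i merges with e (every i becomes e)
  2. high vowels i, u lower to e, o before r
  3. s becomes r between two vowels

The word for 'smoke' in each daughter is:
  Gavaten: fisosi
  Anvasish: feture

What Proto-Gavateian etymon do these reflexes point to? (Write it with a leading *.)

Position 6: Gavaten has i, Anvasish has e. Gavaten preserves i here (none of its changes turn any other segment into i), so the proto-segment is *i.
Position 5: Gavaten has s, Anvasish has r. Taking the neighbouring segments as reconstructed: Gavaten s could go back to *t or *s; Anvasish r can only go back to *s — the one source consistent with every daughter is *s.
Position 3: Gavaten has s, Anvasish has t. Anvasish preserves t here (none of its changes turn any other segment into t), so the proto-segment is *t.
Continuing position by position gives *fitusi; check it forward:
Gavaten: *fitusi
  fitusi → fisusi   [unconditioned shift]
  fisusi → fisosi   [vowel merger]
  giving Gavaten fisosi.
Anvasish: *fitusi
  fitusi → fetuse   [vowel merger]
  fetuse (rule 2 does not apply)
  fetuse → feture   [rhotacism]
  giving Anvasish feture.
Only *fitusi yields all of Gavaten fisosi, Anvasish feture.

*fitusi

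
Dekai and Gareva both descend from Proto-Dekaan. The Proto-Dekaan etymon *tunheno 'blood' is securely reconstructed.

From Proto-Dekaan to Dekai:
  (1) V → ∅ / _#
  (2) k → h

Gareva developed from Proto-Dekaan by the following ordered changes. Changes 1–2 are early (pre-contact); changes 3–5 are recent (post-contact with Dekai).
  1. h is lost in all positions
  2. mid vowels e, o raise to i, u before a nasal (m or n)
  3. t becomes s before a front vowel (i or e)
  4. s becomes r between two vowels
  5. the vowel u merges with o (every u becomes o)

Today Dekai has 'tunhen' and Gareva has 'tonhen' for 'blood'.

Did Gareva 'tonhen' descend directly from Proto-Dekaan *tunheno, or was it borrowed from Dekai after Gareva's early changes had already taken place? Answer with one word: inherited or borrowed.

If inherited, *tunheno would pass through all of Gareva's changes:
Gareva: *tunheno > tuneno > tunino > tonino  (by h-loss, pre-nasal raising, vowel merger)
If borrowed from Dekai 'tunhen' after the early changes, it would undergo only the recent ones:
  rule 3 (palatalisation): no change (tunhen)
  rule 4 (rhotacism): no change (tunhen)
  rule 5 (vowel merger): tunhen → tonhen
  ⇒ as a loan: tonhen
Gareva 'tonhen' matches the loan outcome 'tonhen', not the inherited 'tonino' — it skipped the early Gareva changes, so it was borrowed from Dekai.

borrowed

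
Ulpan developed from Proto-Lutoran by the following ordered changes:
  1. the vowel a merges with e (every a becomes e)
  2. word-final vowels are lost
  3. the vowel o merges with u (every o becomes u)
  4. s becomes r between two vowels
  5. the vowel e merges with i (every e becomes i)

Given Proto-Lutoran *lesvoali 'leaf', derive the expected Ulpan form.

Ulpan: *lesvoali
  lesvoali → lesvoeli   [vowel merger]
  lesvoeli → lesvoel   [apocope]
  lesvoel → lesvuel   [vowel merger]
  lesvuel (rule 4 does not apply)
  lesvuel → lisvuil   [vowel merger]
  giving Ulpan lisvuil.

lisvuil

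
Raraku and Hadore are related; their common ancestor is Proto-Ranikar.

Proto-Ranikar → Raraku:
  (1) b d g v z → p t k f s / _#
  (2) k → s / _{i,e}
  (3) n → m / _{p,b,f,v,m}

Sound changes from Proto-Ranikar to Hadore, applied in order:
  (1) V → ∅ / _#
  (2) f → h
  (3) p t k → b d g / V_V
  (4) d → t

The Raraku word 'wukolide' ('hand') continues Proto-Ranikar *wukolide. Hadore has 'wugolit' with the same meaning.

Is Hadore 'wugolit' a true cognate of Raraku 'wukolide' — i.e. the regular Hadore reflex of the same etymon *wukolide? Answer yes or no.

Derive the expected Hadore reflex of *wukolide:
Hadore: *wukolide > wukolid > wugolid > wugolit  (by apocope, intervocalic voicing, unconditioned shift)
Hadore 'wugolit' matches the regular reflex exactly, so the pair is cognate.

yes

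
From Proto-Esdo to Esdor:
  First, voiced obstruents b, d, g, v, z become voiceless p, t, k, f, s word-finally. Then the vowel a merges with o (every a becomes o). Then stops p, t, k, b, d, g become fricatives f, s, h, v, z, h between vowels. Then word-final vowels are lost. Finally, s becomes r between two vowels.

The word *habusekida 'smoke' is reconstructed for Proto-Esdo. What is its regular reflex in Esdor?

Esdor: start from *habusekida.
  rule 1: no change — habusekida
  rule 2 (vowel merger): habusekida → hobusekido
  rule 3 (intervocalic lenition): hobusekido → hovusehizo
  rule 4 (apocope): hovusehizo → hovusehiz
  rule 5 (rhotacism): hovusehiz → hovurehiz
  ⇒ Esdor hovurehiz

hovurehiz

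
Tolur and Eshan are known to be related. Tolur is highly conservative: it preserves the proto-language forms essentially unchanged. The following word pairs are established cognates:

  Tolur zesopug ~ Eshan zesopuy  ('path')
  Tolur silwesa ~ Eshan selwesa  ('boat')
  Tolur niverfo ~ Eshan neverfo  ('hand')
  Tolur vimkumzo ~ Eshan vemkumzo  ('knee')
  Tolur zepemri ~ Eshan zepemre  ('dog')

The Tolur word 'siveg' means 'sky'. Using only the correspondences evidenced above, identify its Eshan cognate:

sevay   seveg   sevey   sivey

niverfo ~ neverfo — Tolur i corresponds to Eshan e after a consonant, before a labial obstruent.
zesopug ~ zesopuy — Tolur g corresponds to Eshan y word-finally.
Applying these to Tolur 'siveg':
  siveg → seveg   (i→e after a consonant, before a labial obstruent)
  seveg → sevey   (g→y word-finally)
So the Eshan cognate is 'sevey'.

sevey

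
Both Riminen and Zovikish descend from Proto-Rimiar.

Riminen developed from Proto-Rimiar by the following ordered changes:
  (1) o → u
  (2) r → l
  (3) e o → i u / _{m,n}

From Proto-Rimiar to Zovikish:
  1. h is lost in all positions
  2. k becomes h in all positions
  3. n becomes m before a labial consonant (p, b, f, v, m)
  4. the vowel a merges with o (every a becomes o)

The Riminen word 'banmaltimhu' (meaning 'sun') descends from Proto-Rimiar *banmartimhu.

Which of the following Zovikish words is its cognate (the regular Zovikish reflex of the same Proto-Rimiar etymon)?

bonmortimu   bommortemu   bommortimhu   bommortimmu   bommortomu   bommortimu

Zovikish: *banmartimhu
  banmartimhu → banmartimu   [h-loss]
  banmartimu (rule 2 does not apply)
  banmartimu → bammartimu   [nasal place assimilation]
  bammartimu → bommortimu   [vowel merger]
  giving Zovikish bommortimu.
The other candidates each miss or misapply at least one Zovikish change.

bommortimu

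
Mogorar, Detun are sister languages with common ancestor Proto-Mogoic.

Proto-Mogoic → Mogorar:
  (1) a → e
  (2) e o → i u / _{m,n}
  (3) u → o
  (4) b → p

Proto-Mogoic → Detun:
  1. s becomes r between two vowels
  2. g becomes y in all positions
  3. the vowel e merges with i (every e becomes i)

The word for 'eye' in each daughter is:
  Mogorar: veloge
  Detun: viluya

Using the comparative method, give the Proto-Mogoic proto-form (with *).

*veluga

Position 4: Mogorar has o, Detun has u. Detun preserves u here (none of its changes turn any other segment into u), so the proto-segment is *u.
Position 6: Mogorar has e, Detun has a. Detun preserves a here (none of its changes turn any other segment into a), so the proto-segment is *a.
Position 2: Mogorar has e, Detun has i. Taking the neighbouring segments as reconstructed: Mogorar e could go back to *a or *e; Detun i could go back to *e or *i — the one source consistent with every daughter is *e.
This points to *veluga. Verify forward in each daughter:
Mogorar: *veluga > veluge > veloge  (by vowel merger, vowel merger)
Detun: start from *veluga.
  rule 1: no change — veluga
  rule 2 (unconditioned shift): veluga → veluya
  rule 3 (vowel merger): veluya → viluya
  ⇒ Detun viluya
Only *veluga yields all of Mogorar veloge, Detun viluya.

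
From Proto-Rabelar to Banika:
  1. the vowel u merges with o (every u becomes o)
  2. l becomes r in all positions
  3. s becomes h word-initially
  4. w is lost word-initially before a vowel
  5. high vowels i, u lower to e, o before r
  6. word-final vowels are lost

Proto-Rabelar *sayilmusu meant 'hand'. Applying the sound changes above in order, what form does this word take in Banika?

hayermos

Banika: start from *sayilmusu.
  rule 1 (vowel merger): sayilmusu → sayilmoso
  rule 2 (unconditioned shift): sayilmoso → sayirmoso
  rule 3 (debuccalisation): sayirmoso → hayirmoso
  rule 4: no change — hayirmoso
  rule 5 (pre-rhotic lowering): hayirmoso → hayermoso
  rule 6 (apocope): hayermoso → hayermos
  ⇒ Banika hayermos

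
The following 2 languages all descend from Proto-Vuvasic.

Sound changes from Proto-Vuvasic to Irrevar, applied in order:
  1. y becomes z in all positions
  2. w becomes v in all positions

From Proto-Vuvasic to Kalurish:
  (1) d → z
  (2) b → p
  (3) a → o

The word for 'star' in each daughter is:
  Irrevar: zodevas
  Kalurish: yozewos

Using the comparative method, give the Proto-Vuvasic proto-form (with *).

*yodewas

Position 5: Irrevar has v, Kalurish has w. Kalurish preserves w here (none of its changes turn any other segment into w), so the proto-segment is *w.
Position 3: Irrevar has d, Kalurish has z. Irrevar preserves d here (none of its changes turn any other segment into d), so the proto-segment is *d.
Position 6: Irrevar has a, Kalurish has o. Irrevar preserves a here (none of its changes turn any other segment into a), so the proto-segment is *a.
Verify the candidate proto-form against each daughter:
Irrevar: *yodewas > zodewas > zodevas  (by unconditioned shift, unconditioned shift)
Kalurish: *yodewas
  yodewas → yozewas   [unconditioned shift]
  yozewas (rule 2 does not apply)
  yozewas → yozewos   [vowel merger]
  giving Kalurish yozewos.
Only *yodewas yields all of Irrevar zodevas, Kalurish yozewos.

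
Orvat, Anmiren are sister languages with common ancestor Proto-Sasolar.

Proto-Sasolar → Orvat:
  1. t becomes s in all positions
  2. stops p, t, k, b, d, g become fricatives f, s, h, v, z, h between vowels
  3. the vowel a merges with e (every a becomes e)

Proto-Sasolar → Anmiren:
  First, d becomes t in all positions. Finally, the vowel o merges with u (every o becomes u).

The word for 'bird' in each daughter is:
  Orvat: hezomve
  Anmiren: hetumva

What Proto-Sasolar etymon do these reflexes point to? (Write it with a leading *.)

Position 7: Orvat has e, Anmiren has a. Anmiren preserves a here (none of its changes turn any other segment into a), so the proto-segment is *a.
Position 3: Orvat has z, Anmiren has t. Taking the neighbouring segments as reconstructed: Orvat z could go back to *d or *z; Anmiren t could go back to *t or *d — the one source consistent with every daughter is *d.
Verify the candidate proto-form against each daughter:
Orvat: *hedomva
  hedomva (rule 1 does not apply)
  hedomva → hezomva   [intervocalic lenition]
  hezomva → hezomve   [vowel merger]
  giving Orvat hezomve.
Anmiren: *hedomva
  hedomva → hetomva   [unconditioned shift]
  hetomva → hetumva   [vowel merger]
  giving Anmiren hetumva.
*hedomva is the unique common source.

*hedomva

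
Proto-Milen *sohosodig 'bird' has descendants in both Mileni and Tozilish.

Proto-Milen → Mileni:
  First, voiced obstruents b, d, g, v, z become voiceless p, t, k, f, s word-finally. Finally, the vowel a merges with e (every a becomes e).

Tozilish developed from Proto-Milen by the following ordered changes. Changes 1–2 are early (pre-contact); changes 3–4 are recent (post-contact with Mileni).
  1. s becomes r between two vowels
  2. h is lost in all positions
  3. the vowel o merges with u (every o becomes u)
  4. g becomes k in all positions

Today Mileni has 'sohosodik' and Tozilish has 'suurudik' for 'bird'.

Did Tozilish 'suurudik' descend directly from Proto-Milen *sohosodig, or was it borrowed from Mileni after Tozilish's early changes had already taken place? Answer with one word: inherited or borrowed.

If inherited, *sohosodig would pass through all of Tozilish's changes:
Tozilish: *sohosodig > sohorodig > soorodig > suurudig > suurudik  (by rhotacism, h-loss, vowel merger, unconditioned shift)
If borrowed from Mileni 'sohosodik' after the early changes, it would undergo only the recent ones:
  rule 3 (vowel merger): sohosodik → suhusudik
  rule 4 (unconditioned shift): no change (suhusudik)
  ⇒ as a loan: suhusudik
Tozilish 'suurudik' matches the inherited outcome exactly, so it is an inherited cognate, not a loan.

inherited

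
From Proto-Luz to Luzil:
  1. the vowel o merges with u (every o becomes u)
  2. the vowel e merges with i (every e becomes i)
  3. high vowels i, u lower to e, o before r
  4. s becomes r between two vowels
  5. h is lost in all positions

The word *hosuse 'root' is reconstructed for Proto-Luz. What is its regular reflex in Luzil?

Luzil: *hosuse > hususe > hususi > hururi > ururi  (by vowel merger, vowel merger, rhotacism, h-loss)

ururi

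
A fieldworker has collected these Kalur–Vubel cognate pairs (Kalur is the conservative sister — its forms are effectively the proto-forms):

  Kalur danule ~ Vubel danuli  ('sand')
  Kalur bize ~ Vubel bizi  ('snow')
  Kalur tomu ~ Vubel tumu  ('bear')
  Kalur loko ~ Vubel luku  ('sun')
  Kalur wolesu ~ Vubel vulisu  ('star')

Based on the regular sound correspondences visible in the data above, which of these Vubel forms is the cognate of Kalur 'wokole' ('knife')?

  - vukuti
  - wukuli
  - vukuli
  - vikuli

wolesu ~ vulisu — Kalur w corresponds to Vubel v word-initially before a back vowel.
loko ~ luku, wolesu ~ vulisu — Kalur o corresponds to Vubel u after a consonant, before a consonant other than r, m, n, p, b, f, v.
danule ~ danuli, bize ~ bizi — Kalur e corresponds to Vubel i word-finally.
Applying these to Kalur 'wokole':
  wokole → vokole   (w→v word-initially before a back vowel)
  vokole → vukole   (o→u after a consonant, before a consonant other than r, m, n, p, b, f, v)
  vukole → vukule   (o→u after a consonant, before a consonant other than r, m, n, p, b, f, v)
  vukule → vukuli   (e→i word-finally)
So the Vubel cognate is 'vukuli'.

vukuli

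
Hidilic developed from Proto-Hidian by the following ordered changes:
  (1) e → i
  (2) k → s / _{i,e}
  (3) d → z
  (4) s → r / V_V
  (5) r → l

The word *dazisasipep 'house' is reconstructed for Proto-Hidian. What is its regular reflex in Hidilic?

Hidilic: *dazisasipep
  dazisasipep → dazisasipip   [vowel merger]
  dazisasipip (rule 2 does not apply)
  dazisasipip → zazisasipip   [unconditioned shift]
  zazisasipip → zaziraripip   [rhotacism]
  zaziraripip → zazilalipip   [unconditioned shift]
  giving Hidilic zazilalipip.

zazilalipip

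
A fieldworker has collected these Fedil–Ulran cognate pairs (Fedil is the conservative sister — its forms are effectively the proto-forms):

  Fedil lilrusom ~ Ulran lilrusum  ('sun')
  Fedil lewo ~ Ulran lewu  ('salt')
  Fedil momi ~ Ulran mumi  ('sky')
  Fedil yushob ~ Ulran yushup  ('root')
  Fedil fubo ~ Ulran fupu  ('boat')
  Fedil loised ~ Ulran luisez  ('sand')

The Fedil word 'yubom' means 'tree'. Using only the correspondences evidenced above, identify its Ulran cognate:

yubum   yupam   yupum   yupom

yupum

fubo ~ fupu — Fedil b corresponds to Ulran p between vowels (before a back vowel).
lilrusom ~ lilrusum, momi ~ mumi — Fedil o corresponds to Ulran u after a consonant, before a nasal.
Applying these to Fedil 'yubom':
  yubom → yupom   (b→p between vowels (before a back vowel))
  yupom → yupum   (o→u after a consonant, before a nasal)
So the Ulran cognate is 'yupum'.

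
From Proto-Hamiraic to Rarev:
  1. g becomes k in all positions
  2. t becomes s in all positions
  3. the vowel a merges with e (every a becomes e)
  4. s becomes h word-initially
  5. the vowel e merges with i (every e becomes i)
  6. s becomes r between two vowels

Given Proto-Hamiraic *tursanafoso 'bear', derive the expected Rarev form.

Rarev: start from *tursanafoso.
  rule 1: no change — tursanafoso
  rule 2 (unconditioned shift): tursanafoso → sursanafoso
  rule 3 (vowel merger): sursanafoso → sursenefoso
  rule 4 (debuccalisation): sursenefoso → hursenefoso
  rule 5 (vowel merger): hursenefoso → hursinifoso
  rule 6 (rhotacism): hursinifoso → hursiniforo
  ⇒ Rarev hursiniforo

hursiniforo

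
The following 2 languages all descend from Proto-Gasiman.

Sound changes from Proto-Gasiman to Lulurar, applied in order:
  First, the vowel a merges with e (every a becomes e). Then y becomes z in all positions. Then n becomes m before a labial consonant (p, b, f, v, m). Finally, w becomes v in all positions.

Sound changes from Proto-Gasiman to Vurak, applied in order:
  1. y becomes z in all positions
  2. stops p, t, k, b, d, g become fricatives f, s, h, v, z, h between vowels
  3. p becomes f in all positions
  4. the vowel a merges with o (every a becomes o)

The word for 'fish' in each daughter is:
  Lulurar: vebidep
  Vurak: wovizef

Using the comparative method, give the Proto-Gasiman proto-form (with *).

Position 5: Lulurar has d, Vurak has z. Lulurar preserves d here (none of its changes turn any other segment into d), so the proto-segment is *d.
Position 7: Lulurar has p, Vurak has f. Lulurar preserves p here (none of its changes turn any other segment into p), so the proto-segment is *p.
Position 1: Lulurar has v, Vurak has w. Vurak preserves w here (none of its changes turn any other segment into w), so the proto-segment is *w.
Continuing position by position gives *wabidep; check it forward:
Lulurar: start from *wabidep.
  rule 1 (vowel merger): wabidep → webidep
  rule 2: no change — webidep
  rule 3: no change — webidep
  rule 4 (unconditioned shift): webidep → vebidep
  ⇒ Lulurar vebidep
Vurak: *wabidep > wavizep > wavizef > wovizef  (by intervocalic lenition, unconditioned shift, vowel merger)
Only *wabidep yields all of Lulurar vebidep, Vurak wovizef.

*wabidep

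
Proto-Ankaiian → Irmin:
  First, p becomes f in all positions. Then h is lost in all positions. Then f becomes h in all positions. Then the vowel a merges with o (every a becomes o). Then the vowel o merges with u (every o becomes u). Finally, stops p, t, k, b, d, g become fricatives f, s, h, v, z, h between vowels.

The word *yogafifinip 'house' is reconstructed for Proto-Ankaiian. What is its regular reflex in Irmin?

yuhuhihinih

Irmin: *yogafifinip
  yogafifinip → yogafifinif   [unconditioned shift]
  yogafifinif (rule 2 does not apply)
  yogafifinif → yogahihinih   [unconditioned shift]
  yogahihinih → yogohihinih   [vowel merger]
  yogohihinih → yuguhihinih   [vowel merger]
  yuguhihinih → yuhuhihinih   [intervocalic lenition]
  giving Irmin yuhuhihinih.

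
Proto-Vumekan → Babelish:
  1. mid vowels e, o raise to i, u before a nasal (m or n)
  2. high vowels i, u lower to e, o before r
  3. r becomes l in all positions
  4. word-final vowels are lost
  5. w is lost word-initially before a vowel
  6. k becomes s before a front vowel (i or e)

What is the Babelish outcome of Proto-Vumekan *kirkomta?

selkumt

Babelish: *kirkomta
  kirkomta → kirkumta   [pre-nasal raising]
  kirkumta → kerkumta   [pre-rhotic lowering]
  kerkumta → kelkumta   [unconditioned shift]
  kelkumta → kelkumt   [apocope]
  kelkumt (rule 5 does not apply)
  kelkumt → selkumt   [palatalisation]
  giving Babelish selkumt.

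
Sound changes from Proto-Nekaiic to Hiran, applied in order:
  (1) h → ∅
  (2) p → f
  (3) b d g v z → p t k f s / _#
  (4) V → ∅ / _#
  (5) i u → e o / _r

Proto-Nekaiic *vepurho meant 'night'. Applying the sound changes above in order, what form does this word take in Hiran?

Hiran: *vepurho
  vepurho → vepuro   [h-loss]
  vepuro → vefuro   [unconditioned shift]
  vefuro (rule 3 does not apply)
  vefuro → vefur   [apocope]
  vefur → vefor   [pre-rhotic lowering]
  giving Hiran vefor.

vefor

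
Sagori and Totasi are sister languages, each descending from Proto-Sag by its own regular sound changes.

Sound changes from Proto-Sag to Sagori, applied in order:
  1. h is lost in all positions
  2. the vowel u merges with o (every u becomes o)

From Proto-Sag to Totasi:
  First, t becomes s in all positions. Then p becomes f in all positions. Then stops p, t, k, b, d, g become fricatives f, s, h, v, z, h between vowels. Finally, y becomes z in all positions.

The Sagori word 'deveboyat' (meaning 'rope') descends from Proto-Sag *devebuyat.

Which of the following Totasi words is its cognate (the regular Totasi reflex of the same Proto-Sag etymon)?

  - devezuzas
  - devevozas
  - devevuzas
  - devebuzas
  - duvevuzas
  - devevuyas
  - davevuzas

Totasi: start from *devebuyat.
  rule 1 (unconditioned shift): devebuyat → devebuyas
  rule 2: no change — devebuyas
  rule 3 (intervocalic lenition): devebuyas → devevuyas
  rule 4 (unconditioned shift): devevuyas → devevuzas
  ⇒ Totasi devevuzas
The other candidates each miss or misapply at least one Totasi change.

devevuzas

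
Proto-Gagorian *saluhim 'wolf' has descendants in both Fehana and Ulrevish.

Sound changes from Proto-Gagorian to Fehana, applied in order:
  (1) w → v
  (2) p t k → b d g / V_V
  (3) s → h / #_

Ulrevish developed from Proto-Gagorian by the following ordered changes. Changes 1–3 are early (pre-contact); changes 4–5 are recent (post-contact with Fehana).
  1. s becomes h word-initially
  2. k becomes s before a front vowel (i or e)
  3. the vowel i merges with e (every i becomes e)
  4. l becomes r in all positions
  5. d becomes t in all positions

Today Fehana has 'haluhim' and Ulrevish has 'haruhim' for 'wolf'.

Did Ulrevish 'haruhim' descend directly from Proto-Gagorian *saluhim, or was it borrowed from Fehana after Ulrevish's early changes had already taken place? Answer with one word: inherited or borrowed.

If inherited, *saluhim would pass through all of Ulrevish's changes:
Ulrevish: start from *saluhim.
  rule 1 (debuccalisation): saluhim → haluhim
  rule 2: no change — haluhim
  rule 3 (vowel merger): haluhim → haluhem
  rule 4 (unconditioned shift): haluhem → haruhem
  rule 5: no change — haruhem
  ⇒ Ulrevish haruhem
If borrowed from Fehana 'haluhim' after the early changes, it would undergo only the recent ones:
  rule 4 (unconditioned shift): haluhim → haruhim
  rule 5 (unconditioned shift): no change (haruhim)
  ⇒ as a loan: haruhim
Ulrevish 'haruhim' matches the loan outcome 'haruhim', not the inherited 'haruhem' — it skipped the early Ulrevish changes, so it was borrowed from Fehana.

borrowed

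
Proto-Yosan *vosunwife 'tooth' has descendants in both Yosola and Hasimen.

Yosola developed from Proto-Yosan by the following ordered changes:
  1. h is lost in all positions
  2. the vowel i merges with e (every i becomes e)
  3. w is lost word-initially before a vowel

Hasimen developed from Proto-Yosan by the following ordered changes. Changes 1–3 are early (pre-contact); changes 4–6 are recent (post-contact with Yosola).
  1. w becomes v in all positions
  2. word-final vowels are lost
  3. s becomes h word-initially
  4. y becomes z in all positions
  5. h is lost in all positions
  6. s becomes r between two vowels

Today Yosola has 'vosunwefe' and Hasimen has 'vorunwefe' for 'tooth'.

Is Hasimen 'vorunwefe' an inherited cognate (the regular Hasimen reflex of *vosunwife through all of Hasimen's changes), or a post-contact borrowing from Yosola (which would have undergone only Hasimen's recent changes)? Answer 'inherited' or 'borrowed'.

If inherited, *vosunwife would pass through all of Hasimen's changes:
Hasimen: *vosunwife
  vosunwife → vosunvife   [unconditioned shift]
  vosunvife → vosunvif   [apocope]
  vosunvif (rule 3 does not apply)
  vosunvif (rule 4 does not apply)
  vosunvif (rule 5 does not apply)
  vosunvif → vorunvif   [rhotacism]
  giving Hasimen vorunvif.
If borrowed from Yosola 'vosunwefe' after the early changes, it would undergo only the recent ones:
  rule 4 (unconditioned shift): no change (vosunwefe)
  rule 5 (h-loss): no change (vosunwefe)
  rule 6 (rhotacism): vosunwefe → vorunwefe
  ⇒ as a loan: vorunwefe
Hasimen 'vorunwefe' matches the loan outcome 'vorunwefe', not the inherited 'vorunvif' — it skipped the early Hasimen changes, so it was borrowed from Yosola.

borrowed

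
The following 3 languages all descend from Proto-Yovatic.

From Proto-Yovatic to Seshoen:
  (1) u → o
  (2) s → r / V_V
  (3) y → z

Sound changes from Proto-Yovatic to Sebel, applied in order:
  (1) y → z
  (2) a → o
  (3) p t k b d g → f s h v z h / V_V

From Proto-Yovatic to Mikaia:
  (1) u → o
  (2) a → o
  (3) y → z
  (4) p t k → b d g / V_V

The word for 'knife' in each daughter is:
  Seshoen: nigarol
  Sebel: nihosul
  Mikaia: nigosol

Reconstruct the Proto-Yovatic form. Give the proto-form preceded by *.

Position 4: Seshoen has a, Sebel has o, Mikaia has o. Seshoen preserves a here (none of its changes turn any other segment into a), so the proto-segment is *a.
Position 6: Seshoen has o, Sebel has u, Mikaia has o. Sebel preserves u here (none of its changes turn any other segment into u), so the proto-segment is *u.
Position 3: Seshoen has g, Sebel has h, Mikaia has g. Seshoen preserves g here (none of its changes turn any other segment into g), so the proto-segment is *g.
Verify the candidate proto-form against each daughter:
Seshoen: *nigasul
  nigasul → nigasol   [vowel merger]
  nigasol → nigarol   [rhotacism]
  nigarol (rule 3 does not apply)
  giving Seshoen nigarol.
Sebel: start from *nigasul.
  rule 1: no change — nigasul
  rule 2 (vowel merger): nigasul → nigosul
  rule 3 (intervocalic lenition): nigosul → nihosul
  ⇒ Sebel nihosul
Mikaia: *nigasul > nigasol > nigosol  (by vowel merger, vowel merger)
No other proto-form is consistent with every reflex, so the reconstruction is *nigasul.

*nigasul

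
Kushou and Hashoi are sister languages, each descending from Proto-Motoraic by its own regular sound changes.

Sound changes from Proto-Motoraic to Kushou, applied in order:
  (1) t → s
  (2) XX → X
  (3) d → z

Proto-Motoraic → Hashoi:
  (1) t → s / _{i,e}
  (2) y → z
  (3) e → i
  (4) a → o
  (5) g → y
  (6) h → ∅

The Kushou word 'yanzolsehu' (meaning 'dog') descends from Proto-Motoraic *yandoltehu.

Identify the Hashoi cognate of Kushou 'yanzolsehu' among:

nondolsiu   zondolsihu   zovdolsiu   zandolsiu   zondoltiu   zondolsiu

zondolsiu

Hashoi: *yandoltehu > yandolsehu > zandolsehu > zandolsihu > zondolsihu > zondolsiu  (by palatalisation, unconditioned shift, vowel merger, vowel merger, h-loss)
Among the options, 'zondolsiu' alone shows every Hashoi change applied in order.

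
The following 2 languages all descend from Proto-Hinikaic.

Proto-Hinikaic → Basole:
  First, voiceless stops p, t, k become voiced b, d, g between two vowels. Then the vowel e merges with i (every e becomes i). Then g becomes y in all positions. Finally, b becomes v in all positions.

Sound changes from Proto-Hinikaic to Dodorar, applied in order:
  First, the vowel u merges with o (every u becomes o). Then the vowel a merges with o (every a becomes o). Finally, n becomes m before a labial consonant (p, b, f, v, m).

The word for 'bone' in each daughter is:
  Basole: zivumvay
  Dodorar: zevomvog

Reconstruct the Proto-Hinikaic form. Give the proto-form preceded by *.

*zevumvag

Position 2: Basole has i, Dodorar has e. Dodorar preserves e here (none of its changes turn any other segment into e), so the proto-segment is *e.
Position 4: Basole has u, Dodorar has o. Basole preserves u here (none of its changes turn any other segment into u), so the proto-segment is *u.
Position 7: Basole has a, Dodorar has o. Basole preserves a here (none of its changes turn any other segment into a), so the proto-segment is *a.
Verify the candidate proto-form against each daughter:
Basole: *zevumvag
  zevumvag (rule 1 does not apply)
  zevumvag → zivumvag   [vowel merger]
  zivumvag → zivumvay   [unconditioned shift]
  zivumvay (rule 4 does not apply)
  giving Basole zivumvay.
Dodorar: *zevumvag > zevomvag > zevomvog  (by vowel merger, vowel merger)
No other proto-form is consistent with every reflex, so the reconstruction is *zevumvag.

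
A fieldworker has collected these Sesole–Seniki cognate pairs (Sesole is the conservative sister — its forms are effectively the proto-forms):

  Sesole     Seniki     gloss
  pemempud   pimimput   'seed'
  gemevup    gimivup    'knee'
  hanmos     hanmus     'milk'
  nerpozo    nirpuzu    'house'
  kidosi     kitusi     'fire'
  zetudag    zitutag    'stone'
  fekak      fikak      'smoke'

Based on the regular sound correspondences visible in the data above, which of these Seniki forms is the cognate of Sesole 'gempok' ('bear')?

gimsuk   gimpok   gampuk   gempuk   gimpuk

gimpuk

pemempud ~ pimimput, gemevup ~ gimivup — Sesole e corresponds to Seniki i after a consonant, before a nasal.
hanmos ~ hanmus, nerpozo ~ nirpuzu — Sesole o corresponds to Seniki u after a consonant, before a consonant other than r, m, n, p, b, f, v.
Applying these to Sesole 'gempok':
  gempok → gimpok   (e→i after a consonant, before a nasal)
  gimpok → gimpuk   (o→u after a consonant, before a consonant other than r, m, n, p, b, f, v)
So the Seniki cognate is 'gimpuk'.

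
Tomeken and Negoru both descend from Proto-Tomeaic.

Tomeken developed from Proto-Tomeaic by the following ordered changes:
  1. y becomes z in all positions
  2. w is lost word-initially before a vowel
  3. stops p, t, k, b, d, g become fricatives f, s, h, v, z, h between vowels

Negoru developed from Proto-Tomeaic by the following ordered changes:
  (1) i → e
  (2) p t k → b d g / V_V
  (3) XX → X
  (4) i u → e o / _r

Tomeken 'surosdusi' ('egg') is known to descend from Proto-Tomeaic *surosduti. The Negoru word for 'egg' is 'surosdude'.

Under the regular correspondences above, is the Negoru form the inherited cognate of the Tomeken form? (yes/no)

Derive the expected Negoru reflex of *surosduti:
Negoru: *surosduti > surosdute > surosdude > sorosdude  (by vowel merger, intervocalic voicing, pre-rhotic lowering)
The regular Negoru reflex would be 'sorosdude', but the attested form is 'surosdude'. The correspondence is irregular, so they are not cognates (the Negoru form has a different source).

no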